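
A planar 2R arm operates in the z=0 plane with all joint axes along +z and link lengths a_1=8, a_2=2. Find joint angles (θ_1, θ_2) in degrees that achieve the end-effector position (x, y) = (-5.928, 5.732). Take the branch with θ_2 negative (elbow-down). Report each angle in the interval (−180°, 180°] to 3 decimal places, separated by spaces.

cos θ_2 = (67.9970−8²−2²)/(2·8·2) = -0.0001; θ_2 = -90.0054° (elbow-down)
β = atan2(5.7320,-5.9280) = 135.9630°; ψ = atan2(-2.0000,7.9998) = -14.0366°
θ_1 = β − ψ = 149.9996°

150.000 -90.005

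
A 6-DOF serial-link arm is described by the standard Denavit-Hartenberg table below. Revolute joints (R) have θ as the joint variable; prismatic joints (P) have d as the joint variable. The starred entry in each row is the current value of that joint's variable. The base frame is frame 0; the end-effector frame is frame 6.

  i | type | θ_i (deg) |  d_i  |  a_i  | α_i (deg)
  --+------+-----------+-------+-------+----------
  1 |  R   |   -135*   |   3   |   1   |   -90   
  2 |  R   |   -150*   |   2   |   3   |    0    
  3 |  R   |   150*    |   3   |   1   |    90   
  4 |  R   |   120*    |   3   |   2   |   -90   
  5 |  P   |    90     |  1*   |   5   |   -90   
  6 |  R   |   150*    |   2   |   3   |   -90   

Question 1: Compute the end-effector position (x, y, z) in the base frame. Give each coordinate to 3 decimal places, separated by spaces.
3.829 -3.596 5.098

after link 1: o_1 = (-0.7071, -0.7071, 3.0000)
after link 2: o_2 = (2.5442, -0.2842, 4.5000)
after link 3: o_3 = (3.9584, -3.1126, 4.5000)
after link 4: o_4 = (5.8903, -3.6303, 7.5000)
after link 5: o_5 = (6.1491, -2.6643, 2.5000)
after link 6: o_6 = (3.8290, -3.5956, 5.0981)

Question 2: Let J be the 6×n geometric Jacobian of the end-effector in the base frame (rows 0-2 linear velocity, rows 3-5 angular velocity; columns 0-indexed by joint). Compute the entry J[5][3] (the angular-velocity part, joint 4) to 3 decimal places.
1.000

axis z_3 = (-0.0000,-0.0000,1.0000); lever o_n−o_3 = (-0.1294,-0.4830,0.5981)
cross product → J_v[:, 3] = (0.4830,-0.1294,0.0000)
J_ω[:, 3] = z_3
entry J[5][3] = 1.0000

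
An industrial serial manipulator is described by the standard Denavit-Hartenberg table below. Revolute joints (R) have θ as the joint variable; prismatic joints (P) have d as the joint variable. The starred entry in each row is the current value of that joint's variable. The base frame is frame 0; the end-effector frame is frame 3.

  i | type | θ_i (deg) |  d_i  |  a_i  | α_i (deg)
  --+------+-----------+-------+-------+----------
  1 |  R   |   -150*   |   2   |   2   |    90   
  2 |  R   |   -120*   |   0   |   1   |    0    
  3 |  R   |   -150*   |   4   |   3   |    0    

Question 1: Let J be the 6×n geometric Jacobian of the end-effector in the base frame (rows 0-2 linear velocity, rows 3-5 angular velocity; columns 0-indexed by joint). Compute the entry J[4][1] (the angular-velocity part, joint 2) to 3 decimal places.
axis z_1 = (-0.5000,0.8660,0.0000); lever o_n−o_1 = (-1.5670,3.7141,2.1340)
cross product → J_v[:, 1] = (1.8481,1.0670,-0.5000)
J_ω[:, 1] = z_1
entry J[4][1] = 0.8660

0.866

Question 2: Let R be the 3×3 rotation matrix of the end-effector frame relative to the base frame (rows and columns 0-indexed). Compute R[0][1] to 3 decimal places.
0.866

End-effector y-axis (col 1 of R) = (0.8660,0.5000,-0.0000)
R[0][1] = 0.8660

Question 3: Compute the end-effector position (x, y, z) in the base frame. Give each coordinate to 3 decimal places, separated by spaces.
after link 1: o_1 = (-1.7321, -1.0000, 2.0000)
after link 2: o_2 = (-1.2990, -0.7500, 1.1340)
after link 3: o_3 = (-3.2990, 2.7141, 4.1340)

-3.299 2.714 4.134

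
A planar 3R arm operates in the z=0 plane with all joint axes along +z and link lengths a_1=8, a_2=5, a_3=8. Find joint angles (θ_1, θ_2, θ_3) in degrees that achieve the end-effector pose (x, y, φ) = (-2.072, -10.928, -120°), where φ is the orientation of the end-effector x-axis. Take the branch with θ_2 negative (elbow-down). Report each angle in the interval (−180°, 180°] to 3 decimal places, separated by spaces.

wrist centre = target − a_3·(cos φ, sin φ) = (1.9280, -3.9998)
cos θ_2 = (19.7156−8²−5²)/(2·8·5) = -0.8661; θ_2 = -150.0035° (elbow-down)
β = atan2(-3.9998,1.9280) = -64.2648°; ψ = atan2(-2.4997,3.6697) = -34.2619°
θ_1 = β − ψ = -30.0029°
θ_3 = φ − θ_1 − θ_2 = 60.0064° (wrapped to (-180°,180°])

-30.003 -150.003 60.006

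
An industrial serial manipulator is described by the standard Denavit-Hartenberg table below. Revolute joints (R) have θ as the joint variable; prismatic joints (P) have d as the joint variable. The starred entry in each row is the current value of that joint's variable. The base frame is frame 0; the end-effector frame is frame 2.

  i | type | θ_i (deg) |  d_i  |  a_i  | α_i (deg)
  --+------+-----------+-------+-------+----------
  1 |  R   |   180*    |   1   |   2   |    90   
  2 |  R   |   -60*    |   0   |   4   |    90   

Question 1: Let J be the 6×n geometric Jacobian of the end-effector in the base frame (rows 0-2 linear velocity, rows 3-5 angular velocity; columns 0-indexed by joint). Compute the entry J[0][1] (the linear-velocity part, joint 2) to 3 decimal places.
-3.464

axis z_1 = (0.0000,1.0000,0.0000); lever o_n−o_1 = (-2.0000,0.0000,-3.4641)
cross product → J_v[:, 1] = (-3.4641,0.0000,2.0000)
J_ω[:, 1] = z_1
entry J[0][1] = -3.4641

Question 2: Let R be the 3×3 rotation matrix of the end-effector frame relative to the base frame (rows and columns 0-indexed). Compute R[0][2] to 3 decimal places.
End-effector z-axis (col 2 of R) = (0.8660,-0.0000,-0.5000)
R[0][2] = 0.8660

0.866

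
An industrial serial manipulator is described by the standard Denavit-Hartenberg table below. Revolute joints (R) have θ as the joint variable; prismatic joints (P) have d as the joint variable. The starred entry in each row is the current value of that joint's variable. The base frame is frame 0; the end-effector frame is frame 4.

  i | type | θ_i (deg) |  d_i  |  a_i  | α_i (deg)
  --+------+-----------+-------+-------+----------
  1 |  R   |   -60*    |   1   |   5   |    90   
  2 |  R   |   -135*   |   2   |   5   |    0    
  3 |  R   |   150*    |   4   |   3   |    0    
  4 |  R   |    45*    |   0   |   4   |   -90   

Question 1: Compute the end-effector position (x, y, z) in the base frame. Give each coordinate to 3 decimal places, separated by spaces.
after link 1: o_1 = (2.5000, -4.3301, 1.0000)
after link 2: o_2 = (-0.9998, -2.2683, -2.5355)
after link 3: o_3 = (-3.0150, -6.7778, -1.7591)
after link 4: o_4 = (-2.0150, -8.5099, 1.7050)

-2.015 -8.510 1.705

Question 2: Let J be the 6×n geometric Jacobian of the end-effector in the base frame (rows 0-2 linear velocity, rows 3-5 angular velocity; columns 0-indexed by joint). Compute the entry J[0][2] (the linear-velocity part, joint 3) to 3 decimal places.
axis z_2 = (-0.8660,-0.5000,0.0000); lever o_n−o_2 = (-1.0152,-6.2416,4.2406)
cross product → J_v[:, 2] = (-2.1203,3.6724,4.8978)
J_ω[:, 2] = z_2
entry J[0][2] = -2.1203

-2.120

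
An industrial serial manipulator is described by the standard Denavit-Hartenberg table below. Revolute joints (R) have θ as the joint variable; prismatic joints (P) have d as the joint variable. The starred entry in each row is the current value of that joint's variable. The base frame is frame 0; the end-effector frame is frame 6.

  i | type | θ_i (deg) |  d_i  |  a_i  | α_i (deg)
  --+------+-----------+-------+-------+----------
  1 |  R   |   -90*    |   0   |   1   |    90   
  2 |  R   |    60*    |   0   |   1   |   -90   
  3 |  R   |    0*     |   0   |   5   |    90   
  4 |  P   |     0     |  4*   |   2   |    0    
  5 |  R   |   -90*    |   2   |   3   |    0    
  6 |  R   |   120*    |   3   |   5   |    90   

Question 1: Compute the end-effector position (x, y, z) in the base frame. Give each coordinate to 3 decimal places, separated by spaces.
after link 1: o_1 = (0.0000, -1.0000, 0.0000)
after link 2: o_2 = (0.0000, -1.5000, 0.8660)
after link 3: o_3 = (0.0000, -4.0000, 5.1962)
after link 4: o_4 = (-4.0000, -5.0000, 6.9282)
after link 5: o_5 = (-6.0000, -7.5981, 5.4282)
after link 6: o_6 = (-9.0000, -7.5981, 10.4282)

-9.000 -7.598 10.428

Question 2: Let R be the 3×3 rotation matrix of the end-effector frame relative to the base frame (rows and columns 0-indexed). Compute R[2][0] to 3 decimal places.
1.000

End-effector x-axis (col 0 of R) = (0.0000,-0.0000,1.0000)
R[2][0] = 1.0000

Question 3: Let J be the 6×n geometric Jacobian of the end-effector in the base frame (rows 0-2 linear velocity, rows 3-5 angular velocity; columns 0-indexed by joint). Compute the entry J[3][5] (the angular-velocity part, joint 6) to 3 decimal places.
-1.000

axis z_5 = (-1.0000,-0.0000,0.0000); lever o_n−o_5 = (-3.0000,-0.0000,5.0000)
cross product → J_v[:, 5] = (-0.0000,5.0000,0.0000)
J_ω[:, 5] = z_5
entry J[3][5] = -1.0000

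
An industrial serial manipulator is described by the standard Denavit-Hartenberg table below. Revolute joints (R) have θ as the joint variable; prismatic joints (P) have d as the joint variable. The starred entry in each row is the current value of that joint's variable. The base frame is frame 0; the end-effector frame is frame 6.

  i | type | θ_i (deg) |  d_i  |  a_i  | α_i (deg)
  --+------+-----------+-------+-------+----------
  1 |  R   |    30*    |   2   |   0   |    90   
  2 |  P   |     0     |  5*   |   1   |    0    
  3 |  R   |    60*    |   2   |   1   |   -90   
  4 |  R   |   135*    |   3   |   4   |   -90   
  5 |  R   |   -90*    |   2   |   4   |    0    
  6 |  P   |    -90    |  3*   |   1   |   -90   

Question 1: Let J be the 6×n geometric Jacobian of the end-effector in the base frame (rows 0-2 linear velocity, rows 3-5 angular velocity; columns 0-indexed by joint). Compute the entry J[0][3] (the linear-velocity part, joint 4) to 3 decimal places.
3.441

axis z_3 = (-0.7500,-0.4330,0.5000); lever o_n−o_3 = (-6.9924,-5.6700,-1.3990)
cross product → J_v[:, 3] = (3.4408,-4.5454,1.2247)
J_ω[:, 3] = z_3
entry J[0][3] = 3.4408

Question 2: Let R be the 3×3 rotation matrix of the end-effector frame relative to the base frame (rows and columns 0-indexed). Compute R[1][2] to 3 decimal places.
-0.433

End-effector z-axis (col 2 of R) = (-0.7500,-0.4330,0.5000)
R[1][2] = -0.4330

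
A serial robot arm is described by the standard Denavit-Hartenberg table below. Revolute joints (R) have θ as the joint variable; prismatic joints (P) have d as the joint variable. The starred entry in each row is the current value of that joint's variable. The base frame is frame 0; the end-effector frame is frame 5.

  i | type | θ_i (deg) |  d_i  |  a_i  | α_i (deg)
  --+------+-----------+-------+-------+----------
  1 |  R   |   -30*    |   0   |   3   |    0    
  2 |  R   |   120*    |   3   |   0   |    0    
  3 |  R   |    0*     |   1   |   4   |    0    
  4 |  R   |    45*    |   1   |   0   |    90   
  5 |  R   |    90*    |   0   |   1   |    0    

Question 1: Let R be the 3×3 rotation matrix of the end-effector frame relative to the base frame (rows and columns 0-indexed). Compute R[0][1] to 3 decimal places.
0.707

End-effector y-axis (col 1 of R) = (0.7071,-0.7071,0.0000)
R[0][1] = 0.7071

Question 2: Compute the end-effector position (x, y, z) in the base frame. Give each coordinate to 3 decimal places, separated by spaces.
after link 1: o_1 = (2.5981, -1.5000, 0.0000)
after link 2: o_2 = (2.5981, -1.5000, 3.0000)
after link 3: o_3 = (2.5981, 2.5000, 4.0000)
after link 4: o_4 = (2.5981, 2.5000, 5.0000)
after link 5: o_5 = (2.5981, 2.5000, 6.0000)

2.598 2.500 6.000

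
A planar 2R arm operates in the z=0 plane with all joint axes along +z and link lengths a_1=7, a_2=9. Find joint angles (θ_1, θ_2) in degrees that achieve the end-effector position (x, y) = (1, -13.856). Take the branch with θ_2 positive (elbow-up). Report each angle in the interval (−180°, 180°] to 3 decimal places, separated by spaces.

-120.003 60.006

cos θ_2 = (192.9887−7²−9²)/(2·7·9) = 0.4999; θ_2 = 60.0059° (elbow-up)
β = atan2(-13.8560,1.0000) = -85.8721°; ψ = atan2(7.7947,11.4992) = 34.1313°
θ_1 = β − ψ = -120.0033°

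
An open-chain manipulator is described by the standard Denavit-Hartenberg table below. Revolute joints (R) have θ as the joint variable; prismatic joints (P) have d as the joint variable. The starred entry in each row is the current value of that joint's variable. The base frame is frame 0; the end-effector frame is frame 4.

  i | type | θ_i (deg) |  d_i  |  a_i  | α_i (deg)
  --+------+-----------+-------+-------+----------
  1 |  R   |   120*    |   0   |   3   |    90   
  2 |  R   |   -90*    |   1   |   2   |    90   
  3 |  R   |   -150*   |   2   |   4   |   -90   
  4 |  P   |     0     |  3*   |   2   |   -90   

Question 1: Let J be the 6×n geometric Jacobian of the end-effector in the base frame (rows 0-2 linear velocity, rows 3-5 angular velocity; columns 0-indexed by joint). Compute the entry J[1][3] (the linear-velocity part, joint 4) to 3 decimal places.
prismatic axis z_3 = (-0.7500,-0.4330,-0.5000)
J_v[:, 3] = z_3; J_ω[:, 3] = (0,0,0)
entry J[1][3] = -0.4330

-0.433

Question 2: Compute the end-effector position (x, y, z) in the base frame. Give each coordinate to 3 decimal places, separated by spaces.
after link 1: o_1 = (-1.5000, 2.5981, 0.0000)
after link 2: o_2 = (-0.6340, 3.0981, -2.0000)
after link 3: o_3 = (-1.3660, 0.3660, 1.4641)
after link 4: o_4 = (-4.4821, -1.4330, 1.6962)

-4.482 -1.433 1.696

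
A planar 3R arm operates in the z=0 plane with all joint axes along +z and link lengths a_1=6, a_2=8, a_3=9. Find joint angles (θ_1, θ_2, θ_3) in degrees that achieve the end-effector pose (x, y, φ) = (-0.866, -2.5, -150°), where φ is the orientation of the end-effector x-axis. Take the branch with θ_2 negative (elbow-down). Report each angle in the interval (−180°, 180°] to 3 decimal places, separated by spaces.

90.000 -120.000 -120.000

wrist centre = target − a_3·(cos φ, sin φ) = (6.9282, 2.0000)
cos θ_2 = (52.0004−6²−8²)/(2·6·8) = -0.5000; θ_2 = -119.9998° (elbow-down)
β = atan2(2.0000,6.9282) = 16.1021°; ψ = atan2(-6.9282,2.0000) = -73.8977°
θ_1 = β − ψ = 89.9998°
θ_3 = φ − θ_1 − θ_2 = -120.0000° (wrapped to (-180°,180°])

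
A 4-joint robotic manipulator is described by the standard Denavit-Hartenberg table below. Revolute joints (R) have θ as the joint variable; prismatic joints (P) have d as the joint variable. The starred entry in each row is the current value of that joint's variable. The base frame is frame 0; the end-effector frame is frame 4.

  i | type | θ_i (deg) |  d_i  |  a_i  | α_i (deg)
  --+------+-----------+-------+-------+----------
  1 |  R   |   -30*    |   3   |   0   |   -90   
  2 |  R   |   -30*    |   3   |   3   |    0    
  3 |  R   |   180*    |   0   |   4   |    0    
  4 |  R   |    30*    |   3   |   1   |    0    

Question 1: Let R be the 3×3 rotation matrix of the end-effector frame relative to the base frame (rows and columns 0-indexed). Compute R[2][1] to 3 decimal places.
End-effector y-axis (col 1 of R) = (-0.0000,0.0000,1.0000)
R[2][1] = 1.0000

1.000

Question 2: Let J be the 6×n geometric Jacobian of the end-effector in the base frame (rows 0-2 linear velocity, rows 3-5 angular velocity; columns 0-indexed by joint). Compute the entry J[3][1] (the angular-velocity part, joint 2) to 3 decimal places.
0.500

axis z_1 = (0.5000,0.8660,0.0000); lever o_n−o_1 = (1.3840,6.1292,-0.5000)
cross product → J_v[:, 1] = (-0.4330,0.2500,1.8660)
J_ω[:, 1] = z_1
entry J[3][1] = 0.5000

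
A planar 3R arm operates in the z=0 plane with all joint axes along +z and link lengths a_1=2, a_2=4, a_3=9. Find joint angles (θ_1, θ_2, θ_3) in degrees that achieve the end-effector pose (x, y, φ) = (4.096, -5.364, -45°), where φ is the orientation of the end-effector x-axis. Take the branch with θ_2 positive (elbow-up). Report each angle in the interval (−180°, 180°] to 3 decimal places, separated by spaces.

wrist centre = target − a_3·(cos φ, sin φ) = (-2.2680, 1.0000)
cos θ_2 = (6.1436−2²−4²)/(2·2·4) = -0.8660; θ_2 = 150.0002° (elbow-up)
β = atan2(1.0000,-2.2680) = 156.2070°; ψ = atan2(2.0000,-1.4641) = 126.2063°
θ_1 = β − ψ = 30.0007°
θ_3 = φ − θ_1 − θ_2 = 134.9991° (wrapped to (-180°,180°])

30.001 150.000 134.999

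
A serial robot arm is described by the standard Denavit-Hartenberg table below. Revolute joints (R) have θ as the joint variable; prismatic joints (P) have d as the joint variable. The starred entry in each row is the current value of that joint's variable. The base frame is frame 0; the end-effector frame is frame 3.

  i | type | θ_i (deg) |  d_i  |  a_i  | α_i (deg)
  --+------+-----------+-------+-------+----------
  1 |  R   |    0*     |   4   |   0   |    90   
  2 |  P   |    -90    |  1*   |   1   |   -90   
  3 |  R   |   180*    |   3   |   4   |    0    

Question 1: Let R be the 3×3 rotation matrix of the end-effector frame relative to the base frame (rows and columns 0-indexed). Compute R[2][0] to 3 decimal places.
End-effector x-axis (col 0 of R) = (-0.0000,0.0000,1.0000)
R[2][0] = 1.0000

1.000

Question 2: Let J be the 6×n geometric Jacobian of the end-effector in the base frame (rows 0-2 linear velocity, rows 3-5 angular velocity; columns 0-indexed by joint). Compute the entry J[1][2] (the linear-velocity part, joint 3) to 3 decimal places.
axis z_2 = (1.0000,-0.0000,0.0000); lever o_n−o_2 = (3.0000,0.0000,4.0000)
cross product → J_v[:, 2] = (-0.0000,-4.0000,0.0000)
J_ω[:, 2] = z_2
entry J[1][2] = -4.0000

-4.000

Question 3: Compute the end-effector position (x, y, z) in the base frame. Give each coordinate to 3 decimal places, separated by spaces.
after link 1: o_1 = (0.0000, 0.0000, 4.0000)
after link 2: o_2 = (0.0000, -1.0000, 3.0000)
after link 3: o_3 = (3.0000, -1.0000, 7.0000)

3.000 -1.000 7.000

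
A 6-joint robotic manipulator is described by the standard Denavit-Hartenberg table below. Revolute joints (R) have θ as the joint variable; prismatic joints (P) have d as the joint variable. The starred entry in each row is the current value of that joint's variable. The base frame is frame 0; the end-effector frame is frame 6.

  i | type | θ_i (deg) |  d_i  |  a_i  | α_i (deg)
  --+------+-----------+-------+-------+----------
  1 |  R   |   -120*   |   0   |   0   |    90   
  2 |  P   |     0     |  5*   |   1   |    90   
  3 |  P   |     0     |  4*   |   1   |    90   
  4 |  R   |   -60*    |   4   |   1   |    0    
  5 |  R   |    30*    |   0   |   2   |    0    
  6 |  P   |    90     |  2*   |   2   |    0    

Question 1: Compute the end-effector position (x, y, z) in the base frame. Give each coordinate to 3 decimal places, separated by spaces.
after link 1: o_1 = (0.0000, 0.0000, 0.0000)
after link 2: o_2 = (-4.8301, 1.6340, 0.0000)
after link 3: o_3 = (-5.3301, 0.7679, -4.0000)
after link 4: o_4 = (-2.1160, -1.6651, -3.1340)
after link 5: o_5 = (-2.9821, -3.1651, -2.1340)
after link 6: o_6 = (-1.7500, -5.0311, -3.8660)

-1.750 -5.031 -3.866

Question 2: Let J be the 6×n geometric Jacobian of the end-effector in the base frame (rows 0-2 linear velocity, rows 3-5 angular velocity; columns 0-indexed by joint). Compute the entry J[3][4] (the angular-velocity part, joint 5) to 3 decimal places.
axis z_4 = (0.8660,-0.5000,-0.0000); lever o_n−o_4 = (0.3660,-3.3660,-0.7321)
cross product → J_v[:, 4] = (0.3660,0.6340,-2.7321)
J_ω[:, 4] = z_4
entry J[3][4] = 0.8660

0.866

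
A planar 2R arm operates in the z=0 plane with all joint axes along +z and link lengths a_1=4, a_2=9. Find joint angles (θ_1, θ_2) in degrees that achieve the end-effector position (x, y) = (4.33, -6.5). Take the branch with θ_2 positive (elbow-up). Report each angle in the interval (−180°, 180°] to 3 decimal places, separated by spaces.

cos θ_2 = (60.9989−4²−9²)/(2·4·9) = -0.5000; θ_2 = 120.0010° (elbow-up)
β = atan2(-6.5000,4.3300) = -56.3303°; ψ = atan2(7.7941,-0.5001) = 93.6715°
θ_1 = β − ψ = -150.0018°

-150.002 120.001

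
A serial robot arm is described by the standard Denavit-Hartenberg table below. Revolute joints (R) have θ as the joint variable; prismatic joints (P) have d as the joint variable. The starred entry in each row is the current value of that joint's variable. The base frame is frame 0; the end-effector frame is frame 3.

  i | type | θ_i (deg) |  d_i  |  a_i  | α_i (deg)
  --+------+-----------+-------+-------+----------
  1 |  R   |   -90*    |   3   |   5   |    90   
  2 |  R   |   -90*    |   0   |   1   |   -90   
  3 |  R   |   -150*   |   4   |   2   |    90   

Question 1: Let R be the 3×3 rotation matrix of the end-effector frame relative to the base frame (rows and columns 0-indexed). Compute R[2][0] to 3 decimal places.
0.866

End-effector x-axis (col 0 of R) = (-0.5000,0.0000,0.8660)
R[2][0] = 0.8660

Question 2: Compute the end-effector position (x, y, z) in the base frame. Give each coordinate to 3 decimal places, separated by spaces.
-1.000 -9.000 3.732

after link 1: o_1 = (0.0000, -5.0000, 3.0000)
after link 2: o_2 = (0.0000, -5.0000, 2.0000)
after link 3: o_3 = (-1.0000, -9.0000, 3.7321)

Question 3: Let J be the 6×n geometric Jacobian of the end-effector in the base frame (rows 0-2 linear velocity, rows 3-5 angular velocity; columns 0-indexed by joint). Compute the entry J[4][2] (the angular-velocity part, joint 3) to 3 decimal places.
-1.000

axis z_2 = (0.0000,-1.0000,0.0000); lever o_n−o_2 = (-1.0000,-4.0000,1.7321)
cross product → J_v[:, 2] = (-1.7321,-0.0000,-1.0000)
J_ω[:, 2] = z_2
entry J[4][2] = -1.0000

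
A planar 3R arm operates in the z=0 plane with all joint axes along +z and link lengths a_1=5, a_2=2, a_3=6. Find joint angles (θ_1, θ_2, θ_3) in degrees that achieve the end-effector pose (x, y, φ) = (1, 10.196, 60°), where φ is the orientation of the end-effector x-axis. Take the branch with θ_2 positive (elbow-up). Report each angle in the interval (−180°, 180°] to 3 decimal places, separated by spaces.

90.000 90.004 -120.004

wrist centre = target − a_3·(cos φ, sin φ) = (-2.0000, 4.9998)
cos θ_2 = (28.9985−5²−2²)/(2·5·2) = -0.0001; θ_2 = 90.0044° (elbow-up)
β = atan2(4.9998,-2.0000) = 111.8020°; ψ = atan2(2.0000,4.9998) = 21.8020°
θ_1 = β − ψ = 90.0000°
θ_3 = φ − θ_1 − θ_2 = -120.0044° (wrapped to (-180°,180°])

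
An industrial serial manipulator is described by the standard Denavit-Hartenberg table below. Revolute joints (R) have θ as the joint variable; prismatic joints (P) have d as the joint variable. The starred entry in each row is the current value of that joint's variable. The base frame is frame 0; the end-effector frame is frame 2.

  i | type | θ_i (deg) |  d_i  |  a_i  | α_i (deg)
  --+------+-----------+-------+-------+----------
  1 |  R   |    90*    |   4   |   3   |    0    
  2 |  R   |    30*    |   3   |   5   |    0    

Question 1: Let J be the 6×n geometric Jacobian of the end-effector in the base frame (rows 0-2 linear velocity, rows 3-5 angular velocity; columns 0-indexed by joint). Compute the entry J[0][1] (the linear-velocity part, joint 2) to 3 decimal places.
axis z_1 = (0.0000,0.0000,1.0000); lever o_n−o_1 = (-2.5000,4.3301,3.0000)
cross product → J_v[:, 1] = (-4.3301,-2.5000,0.0000)
J_ω[:, 1] = z_1
entry J[0][1] = -4.3301

-4.330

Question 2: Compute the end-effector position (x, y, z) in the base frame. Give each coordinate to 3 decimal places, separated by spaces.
after link 1: o_1 = (0.0000, 3.0000, 4.0000)
after link 2: o_2 = (-2.5000, 7.3301, 7.0000)

-2.500 7.330 7.000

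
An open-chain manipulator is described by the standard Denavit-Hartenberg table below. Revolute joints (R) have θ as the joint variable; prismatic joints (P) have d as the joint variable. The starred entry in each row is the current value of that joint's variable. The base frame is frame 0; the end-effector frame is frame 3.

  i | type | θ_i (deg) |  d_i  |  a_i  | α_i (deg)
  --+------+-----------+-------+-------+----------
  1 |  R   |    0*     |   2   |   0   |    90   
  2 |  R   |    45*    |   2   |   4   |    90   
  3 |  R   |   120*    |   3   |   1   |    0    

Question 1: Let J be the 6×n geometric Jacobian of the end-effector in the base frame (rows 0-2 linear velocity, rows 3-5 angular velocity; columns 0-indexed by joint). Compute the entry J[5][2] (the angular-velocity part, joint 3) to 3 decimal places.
-0.707

axis z_2 = (0.7071,-0.0000,-0.7071); lever o_n−o_2 = (1.7678,-0.8660,-2.4749)
cross product → J_v[:, 2] = (-0.6124,0.5000,-0.6124)
J_ω[:, 2] = z_2
entry J[5][2] = -0.7071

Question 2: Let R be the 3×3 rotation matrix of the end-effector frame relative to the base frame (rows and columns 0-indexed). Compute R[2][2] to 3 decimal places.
End-effector z-axis (col 2 of R) = (0.7071,-0.0000,-0.7071)
R[2][2] = -0.7071

-0.707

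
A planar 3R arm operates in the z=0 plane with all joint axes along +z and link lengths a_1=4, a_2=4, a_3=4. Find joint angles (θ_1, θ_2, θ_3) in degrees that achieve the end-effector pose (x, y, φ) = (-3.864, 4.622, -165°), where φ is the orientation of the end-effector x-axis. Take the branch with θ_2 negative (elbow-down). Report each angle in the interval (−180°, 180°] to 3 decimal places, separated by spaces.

wrist centre = target − a_3·(cos φ, sin φ) = (-0.0003, 5.6573)
cos θ_2 = (32.0048−4²−4²)/(2·4·4) = 0.0001; θ_2 = -89.9915° (elbow-down)
β = atan2(5.6573,-0.0003) = 90.0030°; ψ = atan2(-4.0000,4.0006) = -44.9957°
θ_1 = β − ψ = 134.9987°
θ_3 = φ − θ_1 − θ_2 = 149.9927° (wrapped to (-180°,180°])

134.999 -89.991 149.993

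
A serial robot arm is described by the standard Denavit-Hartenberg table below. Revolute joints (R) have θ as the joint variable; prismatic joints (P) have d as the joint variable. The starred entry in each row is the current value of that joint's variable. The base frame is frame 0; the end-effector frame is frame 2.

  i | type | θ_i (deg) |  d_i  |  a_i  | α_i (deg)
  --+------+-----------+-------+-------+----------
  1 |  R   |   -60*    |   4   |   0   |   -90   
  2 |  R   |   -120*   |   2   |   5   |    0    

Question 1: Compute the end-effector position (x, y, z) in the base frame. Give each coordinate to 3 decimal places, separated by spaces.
0.482 3.165 8.330

after link 1: o_1 = (0.0000, 0.0000, 4.0000)
after link 2: o_2 = (0.4821, 3.1651, 8.3301)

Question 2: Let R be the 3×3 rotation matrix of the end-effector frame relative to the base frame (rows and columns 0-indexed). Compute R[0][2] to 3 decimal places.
0.866

End-effector z-axis (col 2 of R) = (0.8660,0.5000,0.0000)
R[0][2] = 0.8660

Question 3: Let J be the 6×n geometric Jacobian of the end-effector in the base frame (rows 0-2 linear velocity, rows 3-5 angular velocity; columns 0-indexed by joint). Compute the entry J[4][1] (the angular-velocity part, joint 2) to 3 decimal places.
axis z_1 = (0.8660,0.5000,0.0000); lever o_n−o_1 = (0.4821,3.1651,4.3301)
cross product → J_v[:, 1] = (2.1651,-3.7500,2.5000)
J_ω[:, 1] = z_1
entry J[4][1] = 0.5000

0.500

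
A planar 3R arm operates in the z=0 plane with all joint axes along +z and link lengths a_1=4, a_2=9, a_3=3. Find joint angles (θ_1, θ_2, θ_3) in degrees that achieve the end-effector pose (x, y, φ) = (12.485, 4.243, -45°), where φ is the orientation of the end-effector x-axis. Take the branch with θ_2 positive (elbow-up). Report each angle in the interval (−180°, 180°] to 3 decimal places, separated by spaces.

0.001 45.001 -90.003

wrist centre = target − a_3·(cos φ, sin φ) = (10.3637, 6.3643)
cos θ_2 = (147.9104−4²−9²)/(2·4·9) = 0.7071; θ_2 = 45.0014° (elbow-up)
β = atan2(6.3643,10.3637) = 31.5540°; ψ = atan2(6.3641,10.3638) = 31.5529°
θ_1 = β − ψ = 0.0011°
θ_3 = φ − θ_1 − θ_2 = -90.0025° (wrapped to (-180°,180°])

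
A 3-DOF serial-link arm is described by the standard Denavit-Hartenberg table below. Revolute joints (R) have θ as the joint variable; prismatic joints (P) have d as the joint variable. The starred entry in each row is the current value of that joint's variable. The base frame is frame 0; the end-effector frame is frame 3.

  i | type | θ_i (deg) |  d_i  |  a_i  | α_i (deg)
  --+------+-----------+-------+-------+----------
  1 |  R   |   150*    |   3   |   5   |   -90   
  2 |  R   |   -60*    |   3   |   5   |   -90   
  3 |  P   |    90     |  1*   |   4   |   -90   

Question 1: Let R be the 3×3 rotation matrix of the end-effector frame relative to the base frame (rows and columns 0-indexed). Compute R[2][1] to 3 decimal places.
End-effector y-axis (col 1 of R) = (0.7500,-0.4330,0.5000)
R[2][1] = 0.5000

0.500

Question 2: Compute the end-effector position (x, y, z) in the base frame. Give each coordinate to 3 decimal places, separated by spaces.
-6.745 5.049 6.830

after link 1: o_1 = (-4.3301, 2.5000, 3.0000)
after link 2: o_2 = (-7.9952, 1.1519, 7.3301)
after link 3: o_3 = (-6.7452, 5.0490, 6.8301)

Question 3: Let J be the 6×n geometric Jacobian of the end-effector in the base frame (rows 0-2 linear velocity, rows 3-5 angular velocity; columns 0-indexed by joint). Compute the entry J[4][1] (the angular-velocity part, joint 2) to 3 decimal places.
axis z_1 = (-0.5000,-0.8660,0.0000); lever o_n−o_1 = (-2.4151,2.5490,3.8301)
cross product → J_v[:, 1] = (-3.3170,1.9151,-3.3660)
J_ω[:, 1] = z_1
entry J[4][1] = -0.8660

-0.866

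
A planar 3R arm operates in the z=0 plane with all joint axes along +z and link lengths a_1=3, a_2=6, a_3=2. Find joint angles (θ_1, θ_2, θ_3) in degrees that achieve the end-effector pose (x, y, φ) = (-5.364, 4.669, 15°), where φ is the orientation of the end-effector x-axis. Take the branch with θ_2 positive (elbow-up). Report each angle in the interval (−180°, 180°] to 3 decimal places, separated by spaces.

wrist centre = target − a_3·(cos φ, sin φ) = (-7.2959, 4.1514)
cos θ_2 = (70.4633−3²−6²)/(2·3·6) = 0.7073; θ_2 = 44.9833° (elbow-up)
β = atan2(4.1514,-7.2959) = 150.3600°; ψ = atan2(4.2414,7.2439) = 30.3497°
θ_1 = β − ψ = 120.0103°
θ_3 = φ − θ_1 − θ_2 = -149.9937° (wrapped to (-180°,180°])

120.010 44.983 -149.994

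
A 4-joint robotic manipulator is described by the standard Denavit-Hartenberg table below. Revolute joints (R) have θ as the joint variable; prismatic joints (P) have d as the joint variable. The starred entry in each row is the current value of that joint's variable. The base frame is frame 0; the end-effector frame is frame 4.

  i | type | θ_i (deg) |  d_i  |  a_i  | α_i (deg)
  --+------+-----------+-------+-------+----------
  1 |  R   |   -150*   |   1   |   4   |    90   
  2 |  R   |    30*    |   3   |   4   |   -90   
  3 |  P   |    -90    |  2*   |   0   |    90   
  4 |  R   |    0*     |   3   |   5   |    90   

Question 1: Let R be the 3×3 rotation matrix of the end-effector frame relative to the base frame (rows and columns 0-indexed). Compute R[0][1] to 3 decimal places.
0.750

End-effector y-axis (col 1 of R) = (0.7500,0.4330,-0.5000)
R[0][1] = 0.7500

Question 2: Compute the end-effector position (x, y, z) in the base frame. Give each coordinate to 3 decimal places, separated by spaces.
-7.348 4.995 3.232

after link 1: o_1 = (-3.4641, -2.0000, 1.0000)
after link 2: o_2 = (-7.9641, -1.1340, 3.0000)
after link 3: o_3 = (-7.0981, -0.6340, 4.7321)
after link 4: o_4 = (-7.3481, 4.9952, 3.2321)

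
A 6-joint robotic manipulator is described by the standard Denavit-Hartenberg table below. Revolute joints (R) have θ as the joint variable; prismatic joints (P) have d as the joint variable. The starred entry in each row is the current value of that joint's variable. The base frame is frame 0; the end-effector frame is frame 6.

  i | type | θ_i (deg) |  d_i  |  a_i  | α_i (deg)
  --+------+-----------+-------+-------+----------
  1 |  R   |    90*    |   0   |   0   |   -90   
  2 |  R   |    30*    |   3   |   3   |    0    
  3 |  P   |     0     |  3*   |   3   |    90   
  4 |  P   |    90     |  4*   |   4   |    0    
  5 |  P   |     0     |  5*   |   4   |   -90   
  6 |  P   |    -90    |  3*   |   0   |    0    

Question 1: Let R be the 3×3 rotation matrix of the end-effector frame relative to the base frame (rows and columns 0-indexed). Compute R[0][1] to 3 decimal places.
-1.000

End-effector y-axis (col 1 of R) = (-1.0000,0.0000,-0.0000)
R[0][1] = -1.0000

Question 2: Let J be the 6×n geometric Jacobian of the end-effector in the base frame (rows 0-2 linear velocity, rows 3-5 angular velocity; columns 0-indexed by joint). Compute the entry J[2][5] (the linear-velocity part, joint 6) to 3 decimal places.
0.500

prismatic axis z_5 = (-0.0000,-0.8660,0.5000)
J_v[:, 5] = z_5; J_ω[:, 5] = (0,0,0)
entry J[2][5] = 0.5000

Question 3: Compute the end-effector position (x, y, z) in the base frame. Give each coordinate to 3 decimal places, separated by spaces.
-14.000 7.098 6.294

after link 1: o_1 = (0.0000, 0.0000, 0.0000)
after link 2: o_2 = (-3.0000, 2.5981, -1.5000)
after link 3: o_3 = (-6.0000, 5.1962, -3.0000)
after link 4: o_4 = (-10.0000, 7.1962, 0.4641)
after link 5: o_5 = (-14.0000, 9.6962, 4.7942)
after link 6: o_6 = (-14.0000, 7.0981, 6.2942)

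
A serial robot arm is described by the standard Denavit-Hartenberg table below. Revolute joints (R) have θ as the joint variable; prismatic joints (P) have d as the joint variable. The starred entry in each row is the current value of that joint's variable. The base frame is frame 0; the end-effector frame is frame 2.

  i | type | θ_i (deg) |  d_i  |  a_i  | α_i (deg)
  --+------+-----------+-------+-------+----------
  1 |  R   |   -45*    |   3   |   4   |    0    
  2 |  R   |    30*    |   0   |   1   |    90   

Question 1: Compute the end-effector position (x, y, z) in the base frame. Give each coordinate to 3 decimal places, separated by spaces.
3.794 -3.087 3.000

after link 1: o_1 = (2.8284, -2.8284, 3.0000)
after link 2: o_2 = (3.7944, -3.0872, 3.0000)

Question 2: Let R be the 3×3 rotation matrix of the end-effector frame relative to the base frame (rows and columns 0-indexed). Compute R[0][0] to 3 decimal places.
End-effector x-axis (col 0 of R) = (0.9659,-0.2588,0.0000)
R[0][0] = 0.9659

0.966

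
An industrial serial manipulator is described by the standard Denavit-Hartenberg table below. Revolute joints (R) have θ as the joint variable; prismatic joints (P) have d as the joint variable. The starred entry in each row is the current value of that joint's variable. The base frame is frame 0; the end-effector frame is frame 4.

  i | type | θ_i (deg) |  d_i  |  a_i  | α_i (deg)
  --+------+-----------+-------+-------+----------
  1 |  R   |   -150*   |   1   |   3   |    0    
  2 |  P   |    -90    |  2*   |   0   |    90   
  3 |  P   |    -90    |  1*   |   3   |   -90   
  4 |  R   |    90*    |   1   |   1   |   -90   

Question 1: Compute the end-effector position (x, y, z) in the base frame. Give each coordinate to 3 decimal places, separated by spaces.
after link 1: o_1 = (-2.5981, -1.5000, 1.0000)
after link 2: o_2 = (-2.5981, -1.5000, 3.0000)
after link 3: o_3 = (-1.7321, -1.0000, 0.0000)
after link 4: o_4 = (-3.0981, -0.6340, 0.0000)

-3.098 -0.634 0.000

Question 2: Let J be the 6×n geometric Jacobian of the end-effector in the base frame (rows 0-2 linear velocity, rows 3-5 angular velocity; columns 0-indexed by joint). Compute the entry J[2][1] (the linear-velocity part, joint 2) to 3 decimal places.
prismatic axis z_1 = (0.0000,0.0000,1.0000)
J_v[:, 1] = z_1; J_ω[:, 1] = (0,0,0)
entry J[2][1] = 1.0000

1.000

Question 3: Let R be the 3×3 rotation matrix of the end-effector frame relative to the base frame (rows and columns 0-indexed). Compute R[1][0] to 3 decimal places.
End-effector x-axis (col 0 of R) = (-0.8660,-0.5000,-0.0000)
R[1][0] = -0.5000

-0.500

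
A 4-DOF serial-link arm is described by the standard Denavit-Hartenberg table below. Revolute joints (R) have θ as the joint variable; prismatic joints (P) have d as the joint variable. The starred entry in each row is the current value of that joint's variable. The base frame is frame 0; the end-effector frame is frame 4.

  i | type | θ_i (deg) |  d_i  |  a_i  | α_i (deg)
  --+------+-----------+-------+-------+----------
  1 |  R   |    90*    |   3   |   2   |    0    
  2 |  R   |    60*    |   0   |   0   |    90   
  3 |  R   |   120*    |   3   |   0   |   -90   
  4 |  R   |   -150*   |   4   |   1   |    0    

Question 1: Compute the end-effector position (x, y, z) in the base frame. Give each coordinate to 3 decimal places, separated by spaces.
4.375 3.516 0.250

after link 1: o_1 = (0.0000, 2.0000, 3.0000)
after link 2: o_2 = (0.0000, 2.0000, 3.0000)
after link 3: o_3 = (1.5000, 4.5981, 3.0000)
after link 4: o_4 = (4.3750, 3.5155, 0.2500)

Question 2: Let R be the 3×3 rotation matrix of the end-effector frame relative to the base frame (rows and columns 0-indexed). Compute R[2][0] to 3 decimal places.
-0.750

End-effector x-axis (col 0 of R) = (-0.1250,0.6495,-0.7500)
R[2][0] = -0.7500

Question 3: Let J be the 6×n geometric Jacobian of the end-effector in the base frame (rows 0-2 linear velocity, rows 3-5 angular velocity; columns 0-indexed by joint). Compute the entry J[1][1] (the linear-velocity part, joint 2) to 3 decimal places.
axis z_1 = (0.0000,0.0000,1.0000); lever o_n−o_1 = (4.3750,1.5155,-2.7500)
cross product → J_v[:, 1] = (-1.5155,4.3750,0.0000)
J_ω[:, 1] = z_1
entry J[1][1] = 4.3750

4.375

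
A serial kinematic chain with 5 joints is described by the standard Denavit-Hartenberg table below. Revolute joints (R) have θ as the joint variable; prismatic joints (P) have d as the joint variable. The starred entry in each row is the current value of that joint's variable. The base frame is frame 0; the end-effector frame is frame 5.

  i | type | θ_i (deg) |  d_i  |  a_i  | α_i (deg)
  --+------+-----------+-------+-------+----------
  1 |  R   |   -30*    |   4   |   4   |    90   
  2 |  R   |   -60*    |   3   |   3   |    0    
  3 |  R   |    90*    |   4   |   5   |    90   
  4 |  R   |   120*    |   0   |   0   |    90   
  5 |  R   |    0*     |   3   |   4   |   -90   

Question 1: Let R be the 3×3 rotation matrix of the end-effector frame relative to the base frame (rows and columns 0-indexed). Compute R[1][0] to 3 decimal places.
-0.533

End-effector x-axis (col 0 of R) = (-0.8080,-0.5335,-0.2500)
R[1][0] = -0.5335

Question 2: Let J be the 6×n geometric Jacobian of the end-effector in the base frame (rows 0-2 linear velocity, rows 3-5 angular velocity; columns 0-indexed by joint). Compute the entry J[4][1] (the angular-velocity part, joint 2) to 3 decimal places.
axis z_1 = (-0.5000,-0.8660,0.0000); lever o_n−o_1 = (-0.4845,-13.5353,0.2010)
cross product → J_v[:, 1] = (-0.1740,0.1005,6.3481)
J_ω[:, 1] = z_1
entry J[4][1] = -0.8660

-0.866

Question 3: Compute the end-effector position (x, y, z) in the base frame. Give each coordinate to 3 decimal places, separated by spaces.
after link 1: o_1 = (3.4641, -2.0000, 4.0000)
after link 2: o_2 = (3.2631, -5.3481, 1.4019)
after link 3: o_3 = (5.0131, -10.9772, 3.9019)
after link 4: o_4 = (5.0131, -10.9772, 3.9019)
after link 5: o_5 = (2.9796, -15.5353, 4.2010)

2.980 -15.535 4.201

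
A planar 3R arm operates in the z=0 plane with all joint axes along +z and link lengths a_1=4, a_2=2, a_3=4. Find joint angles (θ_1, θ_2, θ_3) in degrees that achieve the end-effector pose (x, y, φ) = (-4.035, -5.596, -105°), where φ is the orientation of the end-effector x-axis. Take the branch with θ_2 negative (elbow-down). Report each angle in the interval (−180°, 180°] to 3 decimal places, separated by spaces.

-119.994 -120.003 134.998

wrist centre = target − a_3·(cos φ, sin φ) = (-2.9997, -1.7323)
cos θ_2 = (11.9992−4²−2²)/(2·4·2) = -0.5001; θ_2 = -120.0033° (elbow-down)
β = atan2(-1.7323,-2.9997) = -149.9942°; ψ = atan2(-1.7320,2.9999) = -30.0000°
θ_1 = β − ψ = -119.9942°
θ_3 = φ − θ_1 − θ_2 = 134.9975° (wrapped to (-180°,180°])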